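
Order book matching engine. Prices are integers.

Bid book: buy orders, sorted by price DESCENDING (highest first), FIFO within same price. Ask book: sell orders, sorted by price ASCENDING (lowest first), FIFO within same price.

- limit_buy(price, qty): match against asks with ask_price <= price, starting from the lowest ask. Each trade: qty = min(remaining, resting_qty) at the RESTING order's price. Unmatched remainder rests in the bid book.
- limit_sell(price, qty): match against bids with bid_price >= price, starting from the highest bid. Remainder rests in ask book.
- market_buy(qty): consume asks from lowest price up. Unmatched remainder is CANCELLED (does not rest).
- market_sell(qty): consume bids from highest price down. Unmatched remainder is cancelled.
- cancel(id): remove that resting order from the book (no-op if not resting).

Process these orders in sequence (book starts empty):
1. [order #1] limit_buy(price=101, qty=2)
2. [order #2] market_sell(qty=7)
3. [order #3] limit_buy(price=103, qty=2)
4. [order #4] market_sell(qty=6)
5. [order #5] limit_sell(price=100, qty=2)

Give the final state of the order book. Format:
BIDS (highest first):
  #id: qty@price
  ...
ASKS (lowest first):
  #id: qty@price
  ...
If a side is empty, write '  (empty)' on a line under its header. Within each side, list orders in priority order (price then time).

Answer: BIDS (highest first):
  (empty)
ASKS (lowest first):
  #5: 2@100

Derivation:
After op 1 [order #1] limit_buy(price=101, qty=2): fills=none; bids=[#1:2@101] asks=[-]
After op 2 [order #2] market_sell(qty=7): fills=#1x#2:2@101; bids=[-] asks=[-]
After op 3 [order #3] limit_buy(price=103, qty=2): fills=none; bids=[#3:2@103] asks=[-]
After op 4 [order #4] market_sell(qty=6): fills=#3x#4:2@103; bids=[-] asks=[-]
After op 5 [order #5] limit_sell(price=100, qty=2): fills=none; bids=[-] asks=[#5:2@100]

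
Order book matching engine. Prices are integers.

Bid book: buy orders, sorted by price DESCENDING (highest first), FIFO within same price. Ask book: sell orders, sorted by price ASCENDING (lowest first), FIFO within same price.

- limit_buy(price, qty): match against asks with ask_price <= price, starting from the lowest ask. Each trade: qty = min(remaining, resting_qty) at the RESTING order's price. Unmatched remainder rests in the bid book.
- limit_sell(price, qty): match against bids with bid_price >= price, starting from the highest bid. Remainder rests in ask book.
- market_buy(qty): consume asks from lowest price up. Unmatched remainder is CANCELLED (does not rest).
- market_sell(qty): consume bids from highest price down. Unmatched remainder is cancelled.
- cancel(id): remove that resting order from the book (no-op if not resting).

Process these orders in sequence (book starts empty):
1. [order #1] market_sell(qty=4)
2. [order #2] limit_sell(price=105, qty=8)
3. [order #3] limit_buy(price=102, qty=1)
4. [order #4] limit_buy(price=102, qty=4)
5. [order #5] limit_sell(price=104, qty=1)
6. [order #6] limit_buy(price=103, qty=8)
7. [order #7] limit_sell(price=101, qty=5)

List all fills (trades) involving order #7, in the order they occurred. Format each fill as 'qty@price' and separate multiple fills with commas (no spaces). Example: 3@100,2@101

After op 1 [order #1] market_sell(qty=4): fills=none; bids=[-] asks=[-]
After op 2 [order #2] limit_sell(price=105, qty=8): fills=none; bids=[-] asks=[#2:8@105]
After op 3 [order #3] limit_buy(price=102, qty=1): fills=none; bids=[#3:1@102] asks=[#2:8@105]
After op 4 [order #4] limit_buy(price=102, qty=4): fills=none; bids=[#3:1@102 #4:4@102] asks=[#2:8@105]
After op 5 [order #5] limit_sell(price=104, qty=1): fills=none; bids=[#3:1@102 #4:4@102] asks=[#5:1@104 #2:8@105]
After op 6 [order #6] limit_buy(price=103, qty=8): fills=none; bids=[#6:8@103 #3:1@102 #4:4@102] asks=[#5:1@104 #2:8@105]
After op 7 [order #7] limit_sell(price=101, qty=5): fills=#6x#7:5@103; bids=[#6:3@103 #3:1@102 #4:4@102] asks=[#5:1@104 #2:8@105]

Answer: 5@103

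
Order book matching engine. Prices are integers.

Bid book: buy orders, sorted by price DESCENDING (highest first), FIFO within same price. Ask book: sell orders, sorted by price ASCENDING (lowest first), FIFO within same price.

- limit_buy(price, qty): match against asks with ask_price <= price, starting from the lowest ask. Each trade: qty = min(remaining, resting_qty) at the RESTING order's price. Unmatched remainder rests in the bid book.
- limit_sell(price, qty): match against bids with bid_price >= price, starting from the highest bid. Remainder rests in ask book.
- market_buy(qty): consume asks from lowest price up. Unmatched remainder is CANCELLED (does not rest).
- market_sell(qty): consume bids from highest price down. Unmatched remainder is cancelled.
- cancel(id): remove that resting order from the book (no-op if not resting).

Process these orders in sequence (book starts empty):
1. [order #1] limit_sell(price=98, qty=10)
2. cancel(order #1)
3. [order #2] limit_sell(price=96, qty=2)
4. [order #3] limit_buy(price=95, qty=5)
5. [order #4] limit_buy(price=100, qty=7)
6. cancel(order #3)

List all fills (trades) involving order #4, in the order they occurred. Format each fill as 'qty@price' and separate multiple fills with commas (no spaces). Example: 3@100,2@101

After op 1 [order #1] limit_sell(price=98, qty=10): fills=none; bids=[-] asks=[#1:10@98]
After op 2 cancel(order #1): fills=none; bids=[-] asks=[-]
After op 3 [order #2] limit_sell(price=96, qty=2): fills=none; bids=[-] asks=[#2:2@96]
After op 4 [order #3] limit_buy(price=95, qty=5): fills=none; bids=[#3:5@95] asks=[#2:2@96]
After op 5 [order #4] limit_buy(price=100, qty=7): fills=#4x#2:2@96; bids=[#4:5@100 #3:5@95] asks=[-]
After op 6 cancel(order #3): fills=none; bids=[#4:5@100] asks=[-]

Answer: 2@96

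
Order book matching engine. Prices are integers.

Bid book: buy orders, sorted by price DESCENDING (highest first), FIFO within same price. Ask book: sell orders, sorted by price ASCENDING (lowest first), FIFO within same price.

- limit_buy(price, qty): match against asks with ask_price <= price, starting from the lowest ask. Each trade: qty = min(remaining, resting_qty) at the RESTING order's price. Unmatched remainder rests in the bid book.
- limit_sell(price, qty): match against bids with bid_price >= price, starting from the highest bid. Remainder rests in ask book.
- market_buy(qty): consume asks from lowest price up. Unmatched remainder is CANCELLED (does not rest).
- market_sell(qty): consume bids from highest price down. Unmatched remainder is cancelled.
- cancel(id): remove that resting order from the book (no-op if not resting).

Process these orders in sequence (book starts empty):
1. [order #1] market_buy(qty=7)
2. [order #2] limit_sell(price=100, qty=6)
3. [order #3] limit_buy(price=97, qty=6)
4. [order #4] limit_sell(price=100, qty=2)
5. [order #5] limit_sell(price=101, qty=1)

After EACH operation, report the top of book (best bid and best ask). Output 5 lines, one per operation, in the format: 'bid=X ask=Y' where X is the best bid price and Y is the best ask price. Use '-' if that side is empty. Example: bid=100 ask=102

Answer: bid=- ask=-
bid=- ask=100
bid=97 ask=100
bid=97 ask=100
bid=97 ask=100

Derivation:
After op 1 [order #1] market_buy(qty=7): fills=none; bids=[-] asks=[-]
After op 2 [order #2] limit_sell(price=100, qty=6): fills=none; bids=[-] asks=[#2:6@100]
After op 3 [order #3] limit_buy(price=97, qty=6): fills=none; bids=[#3:6@97] asks=[#2:6@100]
After op 4 [order #4] limit_sell(price=100, qty=2): fills=none; bids=[#3:6@97] asks=[#2:6@100 #4:2@100]
After op 5 [order #5] limit_sell(price=101, qty=1): fills=none; bids=[#3:6@97] asks=[#2:6@100 #4:2@100 #5:1@101]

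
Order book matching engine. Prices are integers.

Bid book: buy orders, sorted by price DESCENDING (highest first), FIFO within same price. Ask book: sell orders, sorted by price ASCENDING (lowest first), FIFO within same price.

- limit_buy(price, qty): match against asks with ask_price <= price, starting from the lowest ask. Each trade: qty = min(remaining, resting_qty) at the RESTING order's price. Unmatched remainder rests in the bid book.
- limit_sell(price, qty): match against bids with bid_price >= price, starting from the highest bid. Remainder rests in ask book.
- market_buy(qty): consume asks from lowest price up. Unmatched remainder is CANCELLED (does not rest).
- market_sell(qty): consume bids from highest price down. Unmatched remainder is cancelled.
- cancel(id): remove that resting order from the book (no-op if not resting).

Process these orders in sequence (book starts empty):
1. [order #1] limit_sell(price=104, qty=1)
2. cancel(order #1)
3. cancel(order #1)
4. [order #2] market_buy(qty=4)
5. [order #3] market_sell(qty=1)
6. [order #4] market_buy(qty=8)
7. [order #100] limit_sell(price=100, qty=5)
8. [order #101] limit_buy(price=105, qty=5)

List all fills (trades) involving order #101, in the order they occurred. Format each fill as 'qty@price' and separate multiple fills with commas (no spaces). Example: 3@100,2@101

After op 1 [order #1] limit_sell(price=104, qty=1): fills=none; bids=[-] asks=[#1:1@104]
After op 2 cancel(order #1): fills=none; bids=[-] asks=[-]
After op 3 cancel(order #1): fills=none; bids=[-] asks=[-]
After op 4 [order #2] market_buy(qty=4): fills=none; bids=[-] asks=[-]
After op 5 [order #3] market_sell(qty=1): fills=none; bids=[-] asks=[-]
After op 6 [order #4] market_buy(qty=8): fills=none; bids=[-] asks=[-]
After op 7 [order #100] limit_sell(price=100, qty=5): fills=none; bids=[-] asks=[#100:5@100]
After op 8 [order #101] limit_buy(price=105, qty=5): fills=#101x#100:5@100; bids=[-] asks=[-]

Answer: 5@100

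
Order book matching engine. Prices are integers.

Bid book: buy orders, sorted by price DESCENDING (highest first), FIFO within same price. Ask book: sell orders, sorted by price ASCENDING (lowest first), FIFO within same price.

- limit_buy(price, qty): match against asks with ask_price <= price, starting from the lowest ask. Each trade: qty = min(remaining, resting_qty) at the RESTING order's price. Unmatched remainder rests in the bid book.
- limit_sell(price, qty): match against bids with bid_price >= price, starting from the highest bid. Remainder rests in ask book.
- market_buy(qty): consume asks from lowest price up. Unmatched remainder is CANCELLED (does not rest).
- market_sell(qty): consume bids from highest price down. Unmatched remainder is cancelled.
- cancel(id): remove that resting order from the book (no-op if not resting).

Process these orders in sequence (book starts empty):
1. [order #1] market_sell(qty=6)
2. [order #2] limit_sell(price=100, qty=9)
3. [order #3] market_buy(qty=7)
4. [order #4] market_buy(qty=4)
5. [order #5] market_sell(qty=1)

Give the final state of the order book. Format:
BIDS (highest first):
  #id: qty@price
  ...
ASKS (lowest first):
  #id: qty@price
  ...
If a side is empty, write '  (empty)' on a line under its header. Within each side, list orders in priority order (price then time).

After op 1 [order #1] market_sell(qty=6): fills=none; bids=[-] asks=[-]
After op 2 [order #2] limit_sell(price=100, qty=9): fills=none; bids=[-] asks=[#2:9@100]
After op 3 [order #3] market_buy(qty=7): fills=#3x#2:7@100; bids=[-] asks=[#2:2@100]
After op 4 [order #4] market_buy(qty=4): fills=#4x#2:2@100; bids=[-] asks=[-]
After op 5 [order #5] market_sell(qty=1): fills=none; bids=[-] asks=[-]

Answer: BIDS (highest first):
  (empty)
ASKS (lowest first):
  (empty)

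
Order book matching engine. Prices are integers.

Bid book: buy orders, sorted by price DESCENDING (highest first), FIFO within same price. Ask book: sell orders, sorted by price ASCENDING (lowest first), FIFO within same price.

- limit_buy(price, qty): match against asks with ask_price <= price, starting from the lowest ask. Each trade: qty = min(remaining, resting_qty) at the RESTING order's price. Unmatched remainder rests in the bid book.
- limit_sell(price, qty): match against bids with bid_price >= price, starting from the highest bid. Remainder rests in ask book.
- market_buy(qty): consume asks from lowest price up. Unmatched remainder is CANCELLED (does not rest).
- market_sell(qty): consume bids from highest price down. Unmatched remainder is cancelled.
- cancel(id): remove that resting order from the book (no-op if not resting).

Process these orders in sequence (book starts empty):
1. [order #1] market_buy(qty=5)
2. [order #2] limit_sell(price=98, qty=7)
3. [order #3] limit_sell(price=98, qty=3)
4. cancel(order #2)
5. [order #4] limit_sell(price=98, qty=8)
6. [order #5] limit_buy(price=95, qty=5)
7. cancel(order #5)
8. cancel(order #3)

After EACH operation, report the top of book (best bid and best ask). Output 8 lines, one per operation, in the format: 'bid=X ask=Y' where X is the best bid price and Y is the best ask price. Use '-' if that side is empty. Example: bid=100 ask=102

After op 1 [order #1] market_buy(qty=5): fills=none; bids=[-] asks=[-]
After op 2 [order #2] limit_sell(price=98, qty=7): fills=none; bids=[-] asks=[#2:7@98]
After op 3 [order #3] limit_sell(price=98, qty=3): fills=none; bids=[-] asks=[#2:7@98 #3:3@98]
After op 4 cancel(order #2): fills=none; bids=[-] asks=[#3:3@98]
After op 5 [order #4] limit_sell(price=98, qty=8): fills=none; bids=[-] asks=[#3:3@98 #4:8@98]
After op 6 [order #5] limit_buy(price=95, qty=5): fills=none; bids=[#5:5@95] asks=[#3:3@98 #4:8@98]
After op 7 cancel(order #5): fills=none; bids=[-] asks=[#3:3@98 #4:8@98]
After op 8 cancel(order #3): fills=none; bids=[-] asks=[#4:8@98]

Answer: bid=- ask=-
bid=- ask=98
bid=- ask=98
bid=- ask=98
bid=- ask=98
bid=95 ask=98
bid=- ask=98
bid=- ask=98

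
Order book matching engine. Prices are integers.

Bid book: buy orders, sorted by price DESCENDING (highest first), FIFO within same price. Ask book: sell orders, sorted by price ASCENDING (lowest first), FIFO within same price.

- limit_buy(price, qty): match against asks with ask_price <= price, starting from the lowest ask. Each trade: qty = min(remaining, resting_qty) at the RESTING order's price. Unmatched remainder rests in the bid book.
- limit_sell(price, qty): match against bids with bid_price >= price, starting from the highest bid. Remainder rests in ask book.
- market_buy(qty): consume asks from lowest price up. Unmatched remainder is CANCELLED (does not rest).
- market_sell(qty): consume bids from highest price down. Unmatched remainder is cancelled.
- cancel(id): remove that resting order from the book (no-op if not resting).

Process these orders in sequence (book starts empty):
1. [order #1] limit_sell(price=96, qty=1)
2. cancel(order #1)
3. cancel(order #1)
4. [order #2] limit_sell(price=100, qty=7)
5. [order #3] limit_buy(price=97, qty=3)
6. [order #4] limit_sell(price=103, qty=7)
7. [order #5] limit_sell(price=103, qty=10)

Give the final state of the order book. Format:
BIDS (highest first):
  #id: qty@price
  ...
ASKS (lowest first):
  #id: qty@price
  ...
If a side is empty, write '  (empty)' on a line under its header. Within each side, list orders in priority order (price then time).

After op 1 [order #1] limit_sell(price=96, qty=1): fills=none; bids=[-] asks=[#1:1@96]
After op 2 cancel(order #1): fills=none; bids=[-] asks=[-]
After op 3 cancel(order #1): fills=none; bids=[-] asks=[-]
After op 4 [order #2] limit_sell(price=100, qty=7): fills=none; bids=[-] asks=[#2:7@100]
After op 5 [order #3] limit_buy(price=97, qty=3): fills=none; bids=[#3:3@97] asks=[#2:7@100]
After op 6 [order #4] limit_sell(price=103, qty=7): fills=none; bids=[#3:3@97] asks=[#2:7@100 #4:7@103]
After op 7 [order #5] limit_sell(price=103, qty=10): fills=none; bids=[#3:3@97] asks=[#2:7@100 #4:7@103 #5:10@103]

Answer: BIDS (highest first):
  #3: 3@97
ASKS (lowest first):
  #2: 7@100
  #4: 7@103
  #5: 10@103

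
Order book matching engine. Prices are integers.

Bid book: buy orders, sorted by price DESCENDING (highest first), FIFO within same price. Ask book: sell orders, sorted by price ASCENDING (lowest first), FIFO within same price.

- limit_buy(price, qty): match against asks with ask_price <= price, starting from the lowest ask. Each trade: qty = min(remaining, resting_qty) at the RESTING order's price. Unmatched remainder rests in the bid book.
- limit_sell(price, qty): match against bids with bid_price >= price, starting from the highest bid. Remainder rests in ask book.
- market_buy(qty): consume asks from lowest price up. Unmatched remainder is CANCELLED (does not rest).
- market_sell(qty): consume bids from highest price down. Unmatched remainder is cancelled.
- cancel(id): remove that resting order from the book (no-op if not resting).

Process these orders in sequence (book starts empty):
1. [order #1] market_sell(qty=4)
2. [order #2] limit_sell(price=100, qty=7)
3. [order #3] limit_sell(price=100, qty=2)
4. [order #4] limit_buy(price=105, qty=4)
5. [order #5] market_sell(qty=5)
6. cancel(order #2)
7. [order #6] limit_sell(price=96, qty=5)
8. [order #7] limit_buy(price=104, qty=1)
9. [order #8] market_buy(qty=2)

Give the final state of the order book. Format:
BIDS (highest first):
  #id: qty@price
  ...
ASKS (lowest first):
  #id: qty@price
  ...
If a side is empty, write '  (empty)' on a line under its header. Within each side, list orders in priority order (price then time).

After op 1 [order #1] market_sell(qty=4): fills=none; bids=[-] asks=[-]
After op 2 [order #2] limit_sell(price=100, qty=7): fills=none; bids=[-] asks=[#2:7@100]
After op 3 [order #3] limit_sell(price=100, qty=2): fills=none; bids=[-] asks=[#2:7@100 #3:2@100]
After op 4 [order #4] limit_buy(price=105, qty=4): fills=#4x#2:4@100; bids=[-] asks=[#2:3@100 #3:2@100]
After op 5 [order #5] market_sell(qty=5): fills=none; bids=[-] asks=[#2:3@100 #3:2@100]
After op 6 cancel(order #2): fills=none; bids=[-] asks=[#3:2@100]
After op 7 [order #6] limit_sell(price=96, qty=5): fills=none; bids=[-] asks=[#6:5@96 #3:2@100]
After op 8 [order #7] limit_buy(price=104, qty=1): fills=#7x#6:1@96; bids=[-] asks=[#6:4@96 #3:2@100]
After op 9 [order #8] market_buy(qty=2): fills=#8x#6:2@96; bids=[-] asks=[#6:2@96 #3:2@100]

Answer: BIDS (highest first):
  (empty)
ASKS (lowest first):
  #6: 2@96
  #3: 2@100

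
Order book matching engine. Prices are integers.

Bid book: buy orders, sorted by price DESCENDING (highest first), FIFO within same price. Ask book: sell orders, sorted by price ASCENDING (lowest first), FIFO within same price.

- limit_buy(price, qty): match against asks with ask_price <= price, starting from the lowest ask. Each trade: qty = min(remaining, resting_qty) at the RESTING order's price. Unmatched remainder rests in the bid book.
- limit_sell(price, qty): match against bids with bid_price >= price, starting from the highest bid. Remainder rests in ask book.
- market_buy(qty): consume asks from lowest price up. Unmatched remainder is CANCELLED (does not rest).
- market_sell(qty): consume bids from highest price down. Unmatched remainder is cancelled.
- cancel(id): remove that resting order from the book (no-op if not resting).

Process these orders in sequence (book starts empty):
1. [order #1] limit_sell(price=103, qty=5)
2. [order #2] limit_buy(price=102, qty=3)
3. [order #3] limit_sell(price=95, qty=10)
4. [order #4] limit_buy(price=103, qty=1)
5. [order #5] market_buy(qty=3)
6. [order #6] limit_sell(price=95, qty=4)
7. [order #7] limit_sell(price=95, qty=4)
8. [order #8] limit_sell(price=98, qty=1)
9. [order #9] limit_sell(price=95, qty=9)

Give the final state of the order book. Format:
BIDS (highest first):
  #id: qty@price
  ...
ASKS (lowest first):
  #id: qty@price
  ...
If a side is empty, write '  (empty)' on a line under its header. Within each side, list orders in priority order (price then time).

After op 1 [order #1] limit_sell(price=103, qty=5): fills=none; bids=[-] asks=[#1:5@103]
After op 2 [order #2] limit_buy(price=102, qty=3): fills=none; bids=[#2:3@102] asks=[#1:5@103]
After op 3 [order #3] limit_sell(price=95, qty=10): fills=#2x#3:3@102; bids=[-] asks=[#3:7@95 #1:5@103]
After op 4 [order #4] limit_buy(price=103, qty=1): fills=#4x#3:1@95; bids=[-] asks=[#3:6@95 #1:5@103]
After op 5 [order #5] market_buy(qty=3): fills=#5x#3:3@95; bids=[-] asks=[#3:3@95 #1:5@103]
After op 6 [order #6] limit_sell(price=95, qty=4): fills=none; bids=[-] asks=[#3:3@95 #6:4@95 #1:5@103]
After op 7 [order #7] limit_sell(price=95, qty=4): fills=none; bids=[-] asks=[#3:3@95 #6:4@95 #7:4@95 #1:5@103]
After op 8 [order #8] limit_sell(price=98, qty=1): fills=none; bids=[-] asks=[#3:3@95 #6:4@95 #7:4@95 #8:1@98 #1:5@103]
After op 9 [order #9] limit_sell(price=95, qty=9): fills=none; bids=[-] asks=[#3:3@95 #6:4@95 #7:4@95 #9:9@95 #8:1@98 #1:5@103]

Answer: BIDS (highest first):
  (empty)
ASKS (lowest first):
  #3: 3@95
  #6: 4@95
  #7: 4@95
  #9: 9@95
  #8: 1@98
  #1: 5@103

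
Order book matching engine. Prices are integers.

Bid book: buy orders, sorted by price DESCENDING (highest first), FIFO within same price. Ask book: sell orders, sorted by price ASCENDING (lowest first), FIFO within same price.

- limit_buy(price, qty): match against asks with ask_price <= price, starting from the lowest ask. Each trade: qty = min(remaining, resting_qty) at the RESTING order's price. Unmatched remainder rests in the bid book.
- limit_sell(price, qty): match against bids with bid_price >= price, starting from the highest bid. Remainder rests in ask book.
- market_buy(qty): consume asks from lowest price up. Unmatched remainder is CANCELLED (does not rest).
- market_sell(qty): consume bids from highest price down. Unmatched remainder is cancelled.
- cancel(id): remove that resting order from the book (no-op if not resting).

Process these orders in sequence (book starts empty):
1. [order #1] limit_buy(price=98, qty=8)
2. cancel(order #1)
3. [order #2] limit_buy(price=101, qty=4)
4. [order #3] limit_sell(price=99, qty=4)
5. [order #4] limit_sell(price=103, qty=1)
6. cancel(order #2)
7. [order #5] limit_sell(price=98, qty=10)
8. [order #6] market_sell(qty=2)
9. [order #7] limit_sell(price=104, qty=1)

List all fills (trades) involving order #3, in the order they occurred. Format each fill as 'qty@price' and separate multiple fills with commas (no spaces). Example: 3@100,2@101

After op 1 [order #1] limit_buy(price=98, qty=8): fills=none; bids=[#1:8@98] asks=[-]
After op 2 cancel(order #1): fills=none; bids=[-] asks=[-]
After op 3 [order #2] limit_buy(price=101, qty=4): fills=none; bids=[#2:4@101] asks=[-]
After op 4 [order #3] limit_sell(price=99, qty=4): fills=#2x#3:4@101; bids=[-] asks=[-]
After op 5 [order #4] limit_sell(price=103, qty=1): fills=none; bids=[-] asks=[#4:1@103]
After op 6 cancel(order #2): fills=none; bids=[-] asks=[#4:1@103]
After op 7 [order #5] limit_sell(price=98, qty=10): fills=none; bids=[-] asks=[#5:10@98 #4:1@103]
After op 8 [order #6] market_sell(qty=2): fills=none; bids=[-] asks=[#5:10@98 #4:1@103]
After op 9 [order #7] limit_sell(price=104, qty=1): fills=none; bids=[-] asks=[#5:10@98 #4:1@103 #7:1@104]

Answer: 4@101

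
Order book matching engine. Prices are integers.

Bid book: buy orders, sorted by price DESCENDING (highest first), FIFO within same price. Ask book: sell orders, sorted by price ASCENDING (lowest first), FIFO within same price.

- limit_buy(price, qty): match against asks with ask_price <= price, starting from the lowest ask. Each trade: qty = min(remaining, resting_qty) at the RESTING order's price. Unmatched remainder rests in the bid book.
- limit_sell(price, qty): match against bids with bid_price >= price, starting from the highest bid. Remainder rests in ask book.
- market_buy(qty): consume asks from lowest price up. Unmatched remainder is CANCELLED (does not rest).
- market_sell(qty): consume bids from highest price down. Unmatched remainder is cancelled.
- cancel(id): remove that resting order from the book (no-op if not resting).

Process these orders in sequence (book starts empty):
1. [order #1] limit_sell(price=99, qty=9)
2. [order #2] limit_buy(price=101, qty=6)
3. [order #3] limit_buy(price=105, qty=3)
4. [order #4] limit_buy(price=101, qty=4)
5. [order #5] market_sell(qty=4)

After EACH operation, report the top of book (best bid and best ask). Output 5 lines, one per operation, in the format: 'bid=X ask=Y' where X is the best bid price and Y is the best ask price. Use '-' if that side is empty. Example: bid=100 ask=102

After op 1 [order #1] limit_sell(price=99, qty=9): fills=none; bids=[-] asks=[#1:9@99]
After op 2 [order #2] limit_buy(price=101, qty=6): fills=#2x#1:6@99; bids=[-] asks=[#1:3@99]
After op 3 [order #3] limit_buy(price=105, qty=3): fills=#3x#1:3@99; bids=[-] asks=[-]
After op 4 [order #4] limit_buy(price=101, qty=4): fills=none; bids=[#4:4@101] asks=[-]
After op 5 [order #5] market_sell(qty=4): fills=#4x#5:4@101; bids=[-] asks=[-]

Answer: bid=- ask=99
bid=- ask=99
bid=- ask=-
bid=101 ask=-
bid=- ask=-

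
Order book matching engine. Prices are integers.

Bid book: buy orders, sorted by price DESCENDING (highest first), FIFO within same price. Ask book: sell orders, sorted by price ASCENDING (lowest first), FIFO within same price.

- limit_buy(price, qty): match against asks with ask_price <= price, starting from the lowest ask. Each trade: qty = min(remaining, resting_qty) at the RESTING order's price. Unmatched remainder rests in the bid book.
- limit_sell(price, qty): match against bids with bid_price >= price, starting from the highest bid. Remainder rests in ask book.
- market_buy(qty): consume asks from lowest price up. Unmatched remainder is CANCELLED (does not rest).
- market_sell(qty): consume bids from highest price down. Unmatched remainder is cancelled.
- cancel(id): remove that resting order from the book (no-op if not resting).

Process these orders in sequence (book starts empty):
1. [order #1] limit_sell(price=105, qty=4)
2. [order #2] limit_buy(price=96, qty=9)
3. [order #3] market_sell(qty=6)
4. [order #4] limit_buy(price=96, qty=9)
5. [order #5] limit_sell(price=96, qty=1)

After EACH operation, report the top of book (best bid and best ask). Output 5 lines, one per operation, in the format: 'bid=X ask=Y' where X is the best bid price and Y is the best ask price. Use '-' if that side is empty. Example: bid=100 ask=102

Answer: bid=- ask=105
bid=96 ask=105
bid=96 ask=105
bid=96 ask=105
bid=96 ask=105

Derivation:
After op 1 [order #1] limit_sell(price=105, qty=4): fills=none; bids=[-] asks=[#1:4@105]
After op 2 [order #2] limit_buy(price=96, qty=9): fills=none; bids=[#2:9@96] asks=[#1:4@105]
After op 3 [order #3] market_sell(qty=6): fills=#2x#3:6@96; bids=[#2:3@96] asks=[#1:4@105]
After op 4 [order #4] limit_buy(price=96, qty=9): fills=none; bids=[#2:3@96 #4:9@96] asks=[#1:4@105]
After op 5 [order #5] limit_sell(price=96, qty=1): fills=#2x#5:1@96; bids=[#2:2@96 #4:9@96] asks=[#1:4@105]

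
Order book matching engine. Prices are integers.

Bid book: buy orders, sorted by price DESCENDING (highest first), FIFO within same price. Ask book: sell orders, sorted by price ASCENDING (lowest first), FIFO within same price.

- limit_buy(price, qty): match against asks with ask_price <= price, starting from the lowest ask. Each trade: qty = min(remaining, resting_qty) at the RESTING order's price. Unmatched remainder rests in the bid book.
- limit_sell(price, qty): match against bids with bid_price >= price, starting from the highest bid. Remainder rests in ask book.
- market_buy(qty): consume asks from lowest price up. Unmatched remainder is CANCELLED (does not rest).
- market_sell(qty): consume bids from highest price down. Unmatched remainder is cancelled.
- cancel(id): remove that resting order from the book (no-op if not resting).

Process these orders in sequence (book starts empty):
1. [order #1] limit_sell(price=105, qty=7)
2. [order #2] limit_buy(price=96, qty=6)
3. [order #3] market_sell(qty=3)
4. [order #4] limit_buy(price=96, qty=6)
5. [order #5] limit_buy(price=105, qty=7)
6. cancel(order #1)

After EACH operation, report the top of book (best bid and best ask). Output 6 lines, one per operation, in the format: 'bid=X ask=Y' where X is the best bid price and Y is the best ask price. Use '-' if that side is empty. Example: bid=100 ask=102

Answer: bid=- ask=105
bid=96 ask=105
bid=96 ask=105
bid=96 ask=105
bid=96 ask=-
bid=96 ask=-

Derivation:
After op 1 [order #1] limit_sell(price=105, qty=7): fills=none; bids=[-] asks=[#1:7@105]
After op 2 [order #2] limit_buy(price=96, qty=6): fills=none; bids=[#2:6@96] asks=[#1:7@105]
After op 3 [order #3] market_sell(qty=3): fills=#2x#3:3@96; bids=[#2:3@96] asks=[#1:7@105]
After op 4 [order #4] limit_buy(price=96, qty=6): fills=none; bids=[#2:3@96 #4:6@96] asks=[#1:7@105]
After op 5 [order #5] limit_buy(price=105, qty=7): fills=#5x#1:7@105; bids=[#2:3@96 #4:6@96] asks=[-]
After op 6 cancel(order #1): fills=none; bids=[#2:3@96 #4:6@96] asks=[-]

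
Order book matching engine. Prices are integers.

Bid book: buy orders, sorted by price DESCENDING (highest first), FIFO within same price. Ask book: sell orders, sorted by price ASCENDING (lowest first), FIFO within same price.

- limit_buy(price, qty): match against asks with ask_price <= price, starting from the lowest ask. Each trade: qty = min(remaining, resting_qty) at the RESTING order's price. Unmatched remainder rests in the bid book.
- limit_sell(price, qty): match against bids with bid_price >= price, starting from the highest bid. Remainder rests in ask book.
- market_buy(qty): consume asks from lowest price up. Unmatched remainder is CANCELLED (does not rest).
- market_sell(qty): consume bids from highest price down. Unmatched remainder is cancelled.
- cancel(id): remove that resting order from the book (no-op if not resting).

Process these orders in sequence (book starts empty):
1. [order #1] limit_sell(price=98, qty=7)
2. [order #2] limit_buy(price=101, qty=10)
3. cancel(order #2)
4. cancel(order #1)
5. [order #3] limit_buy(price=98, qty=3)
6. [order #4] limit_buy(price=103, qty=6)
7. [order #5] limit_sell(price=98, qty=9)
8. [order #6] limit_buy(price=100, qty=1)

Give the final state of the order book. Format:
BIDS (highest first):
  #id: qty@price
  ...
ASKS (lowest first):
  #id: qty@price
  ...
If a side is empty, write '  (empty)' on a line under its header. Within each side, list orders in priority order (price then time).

After op 1 [order #1] limit_sell(price=98, qty=7): fills=none; bids=[-] asks=[#1:7@98]
After op 2 [order #2] limit_buy(price=101, qty=10): fills=#2x#1:7@98; bids=[#2:3@101] asks=[-]
After op 3 cancel(order #2): fills=none; bids=[-] asks=[-]
After op 4 cancel(order #1): fills=none; bids=[-] asks=[-]
After op 5 [order #3] limit_buy(price=98, qty=3): fills=none; bids=[#3:3@98] asks=[-]
After op 6 [order #4] limit_buy(price=103, qty=6): fills=none; bids=[#4:6@103 #3:3@98] asks=[-]
After op 7 [order #5] limit_sell(price=98, qty=9): fills=#4x#5:6@103 #3x#5:3@98; bids=[-] asks=[-]
After op 8 [order #6] limit_buy(price=100, qty=1): fills=none; bids=[#6:1@100] asks=[-]

Answer: BIDS (highest first):
  #6: 1@100
ASKS (lowest first):
  (empty)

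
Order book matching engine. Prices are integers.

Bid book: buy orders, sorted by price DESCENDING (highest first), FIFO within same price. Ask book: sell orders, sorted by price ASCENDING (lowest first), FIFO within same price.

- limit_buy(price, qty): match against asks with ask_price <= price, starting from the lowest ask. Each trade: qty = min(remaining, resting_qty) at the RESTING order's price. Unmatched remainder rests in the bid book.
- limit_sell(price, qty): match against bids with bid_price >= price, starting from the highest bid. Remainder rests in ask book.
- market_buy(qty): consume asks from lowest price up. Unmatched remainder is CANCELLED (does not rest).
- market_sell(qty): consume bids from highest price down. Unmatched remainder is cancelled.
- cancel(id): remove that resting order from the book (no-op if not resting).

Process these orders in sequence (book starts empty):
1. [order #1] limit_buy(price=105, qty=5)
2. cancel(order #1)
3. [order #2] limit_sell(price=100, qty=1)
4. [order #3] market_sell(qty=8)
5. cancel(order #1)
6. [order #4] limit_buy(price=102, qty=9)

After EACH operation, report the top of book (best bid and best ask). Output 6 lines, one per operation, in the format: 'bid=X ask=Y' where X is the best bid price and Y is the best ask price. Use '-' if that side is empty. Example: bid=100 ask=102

After op 1 [order #1] limit_buy(price=105, qty=5): fills=none; bids=[#1:5@105] asks=[-]
After op 2 cancel(order #1): fills=none; bids=[-] asks=[-]
After op 3 [order #2] limit_sell(price=100, qty=1): fills=none; bids=[-] asks=[#2:1@100]
After op 4 [order #3] market_sell(qty=8): fills=none; bids=[-] asks=[#2:1@100]
After op 5 cancel(order #1): fills=none; bids=[-] asks=[#2:1@100]
After op 6 [order #4] limit_buy(price=102, qty=9): fills=#4x#2:1@100; bids=[#4:8@102] asks=[-]

Answer: bid=105 ask=-
bid=- ask=-
bid=- ask=100
bid=- ask=100
bid=- ask=100
bid=102 ask=-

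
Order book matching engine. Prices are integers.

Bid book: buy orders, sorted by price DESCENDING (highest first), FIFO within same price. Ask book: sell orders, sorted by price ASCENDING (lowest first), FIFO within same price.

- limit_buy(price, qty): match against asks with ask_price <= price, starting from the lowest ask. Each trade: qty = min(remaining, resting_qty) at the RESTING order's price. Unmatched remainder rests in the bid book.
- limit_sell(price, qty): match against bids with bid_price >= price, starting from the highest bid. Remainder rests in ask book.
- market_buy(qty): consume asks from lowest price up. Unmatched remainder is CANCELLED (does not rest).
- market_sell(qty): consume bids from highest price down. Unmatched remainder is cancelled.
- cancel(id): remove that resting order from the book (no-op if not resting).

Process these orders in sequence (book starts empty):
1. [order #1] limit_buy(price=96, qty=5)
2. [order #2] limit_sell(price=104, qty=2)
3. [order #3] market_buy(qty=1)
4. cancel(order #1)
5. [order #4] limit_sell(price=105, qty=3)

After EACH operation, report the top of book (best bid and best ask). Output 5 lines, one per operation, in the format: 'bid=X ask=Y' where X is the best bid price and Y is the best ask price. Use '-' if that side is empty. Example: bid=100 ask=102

After op 1 [order #1] limit_buy(price=96, qty=5): fills=none; bids=[#1:5@96] asks=[-]
After op 2 [order #2] limit_sell(price=104, qty=2): fills=none; bids=[#1:5@96] asks=[#2:2@104]
After op 3 [order #3] market_buy(qty=1): fills=#3x#2:1@104; bids=[#1:5@96] asks=[#2:1@104]
After op 4 cancel(order #1): fills=none; bids=[-] asks=[#2:1@104]
After op 5 [order #4] limit_sell(price=105, qty=3): fills=none; bids=[-] asks=[#2:1@104 #4:3@105]

Answer: bid=96 ask=-
bid=96 ask=104
bid=96 ask=104
bid=- ask=104
bid=- ask=104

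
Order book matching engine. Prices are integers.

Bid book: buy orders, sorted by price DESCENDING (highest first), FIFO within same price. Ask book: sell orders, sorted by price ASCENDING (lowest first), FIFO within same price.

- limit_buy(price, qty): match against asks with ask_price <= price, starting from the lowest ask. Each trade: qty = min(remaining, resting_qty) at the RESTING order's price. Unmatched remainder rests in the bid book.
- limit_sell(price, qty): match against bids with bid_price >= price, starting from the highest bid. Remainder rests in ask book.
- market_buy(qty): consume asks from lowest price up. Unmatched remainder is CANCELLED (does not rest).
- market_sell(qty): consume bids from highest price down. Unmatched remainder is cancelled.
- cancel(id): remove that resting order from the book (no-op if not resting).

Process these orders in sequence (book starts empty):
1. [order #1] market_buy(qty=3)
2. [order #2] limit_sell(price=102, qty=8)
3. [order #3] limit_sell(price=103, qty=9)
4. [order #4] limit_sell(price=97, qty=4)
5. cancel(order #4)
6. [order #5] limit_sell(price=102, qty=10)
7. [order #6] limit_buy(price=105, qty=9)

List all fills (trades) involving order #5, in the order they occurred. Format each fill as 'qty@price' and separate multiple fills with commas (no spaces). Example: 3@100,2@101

After op 1 [order #1] market_buy(qty=3): fills=none; bids=[-] asks=[-]
After op 2 [order #2] limit_sell(price=102, qty=8): fills=none; bids=[-] asks=[#2:8@102]
After op 3 [order #3] limit_sell(price=103, qty=9): fills=none; bids=[-] asks=[#2:8@102 #3:9@103]
After op 4 [order #4] limit_sell(price=97, qty=4): fills=none; bids=[-] asks=[#4:4@97 #2:8@102 #3:9@103]
After op 5 cancel(order #4): fills=none; bids=[-] asks=[#2:8@102 #3:9@103]
After op 6 [order #5] limit_sell(price=102, qty=10): fills=none; bids=[-] asks=[#2:8@102 #5:10@102 #3:9@103]
After op 7 [order #6] limit_buy(price=105, qty=9): fills=#6x#2:8@102 #6x#5:1@102; bids=[-] asks=[#5:9@102 #3:9@103]

Answer: 1@102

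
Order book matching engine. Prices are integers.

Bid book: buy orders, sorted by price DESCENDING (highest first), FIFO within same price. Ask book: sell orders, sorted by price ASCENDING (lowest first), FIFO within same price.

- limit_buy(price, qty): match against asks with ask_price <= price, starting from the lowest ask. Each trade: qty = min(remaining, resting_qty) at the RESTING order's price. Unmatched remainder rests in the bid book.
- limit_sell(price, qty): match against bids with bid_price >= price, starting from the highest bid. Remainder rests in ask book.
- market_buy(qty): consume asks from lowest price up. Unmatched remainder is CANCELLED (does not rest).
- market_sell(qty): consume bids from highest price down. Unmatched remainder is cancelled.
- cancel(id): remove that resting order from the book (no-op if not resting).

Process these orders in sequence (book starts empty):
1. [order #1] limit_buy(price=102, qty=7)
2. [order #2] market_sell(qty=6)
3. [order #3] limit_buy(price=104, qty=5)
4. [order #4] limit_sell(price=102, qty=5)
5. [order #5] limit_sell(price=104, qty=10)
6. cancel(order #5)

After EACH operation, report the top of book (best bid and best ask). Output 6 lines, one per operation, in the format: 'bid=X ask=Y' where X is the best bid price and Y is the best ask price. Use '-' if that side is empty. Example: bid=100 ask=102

Answer: bid=102 ask=-
bid=102 ask=-
bid=104 ask=-
bid=102 ask=-
bid=102 ask=104
bid=102 ask=-

Derivation:
After op 1 [order #1] limit_buy(price=102, qty=7): fills=none; bids=[#1:7@102] asks=[-]
After op 2 [order #2] market_sell(qty=6): fills=#1x#2:6@102; bids=[#1:1@102] asks=[-]
After op 3 [order #3] limit_buy(price=104, qty=5): fills=none; bids=[#3:5@104 #1:1@102] asks=[-]
After op 4 [order #4] limit_sell(price=102, qty=5): fills=#3x#4:5@104; bids=[#1:1@102] asks=[-]
After op 5 [order #5] limit_sell(price=104, qty=10): fills=none; bids=[#1:1@102] asks=[#5:10@104]
After op 6 cancel(order #5): fills=none; bids=[#1:1@102] asks=[-]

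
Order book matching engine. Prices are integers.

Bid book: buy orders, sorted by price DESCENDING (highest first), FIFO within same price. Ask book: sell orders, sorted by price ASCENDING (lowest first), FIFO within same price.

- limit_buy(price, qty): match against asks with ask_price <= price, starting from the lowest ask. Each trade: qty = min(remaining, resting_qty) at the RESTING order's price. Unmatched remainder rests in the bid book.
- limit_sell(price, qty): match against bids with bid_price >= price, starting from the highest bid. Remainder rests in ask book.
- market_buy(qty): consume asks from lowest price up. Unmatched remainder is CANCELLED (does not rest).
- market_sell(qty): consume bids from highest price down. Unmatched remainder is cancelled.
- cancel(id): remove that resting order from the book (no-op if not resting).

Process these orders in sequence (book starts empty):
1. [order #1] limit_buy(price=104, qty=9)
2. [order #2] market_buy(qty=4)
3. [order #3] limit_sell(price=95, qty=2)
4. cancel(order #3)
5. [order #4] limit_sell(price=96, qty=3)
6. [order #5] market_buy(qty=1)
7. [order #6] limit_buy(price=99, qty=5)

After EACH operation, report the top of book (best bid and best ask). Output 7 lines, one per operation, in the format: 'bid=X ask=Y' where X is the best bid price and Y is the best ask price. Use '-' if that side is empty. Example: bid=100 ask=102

Answer: bid=104 ask=-
bid=104 ask=-
bid=104 ask=-
bid=104 ask=-
bid=104 ask=-
bid=104 ask=-
bid=104 ask=-

Derivation:
After op 1 [order #1] limit_buy(price=104, qty=9): fills=none; bids=[#1:9@104] asks=[-]
After op 2 [order #2] market_buy(qty=4): fills=none; bids=[#1:9@104] asks=[-]
After op 3 [order #3] limit_sell(price=95, qty=2): fills=#1x#3:2@104; bids=[#1:7@104] asks=[-]
After op 4 cancel(order #3): fills=none; bids=[#1:7@104] asks=[-]
After op 5 [order #4] limit_sell(price=96, qty=3): fills=#1x#4:3@104; bids=[#1:4@104] asks=[-]
After op 6 [order #5] market_buy(qty=1): fills=none; bids=[#1:4@104] asks=[-]
After op 7 [order #6] limit_buy(price=99, qty=5): fills=none; bids=[#1:4@104 #6:5@99] asks=[-]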